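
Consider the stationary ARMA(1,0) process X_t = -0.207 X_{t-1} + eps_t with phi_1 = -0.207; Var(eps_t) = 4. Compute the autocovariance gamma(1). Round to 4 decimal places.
\gamma(1) = -0.8651

Multiply the model equation by X_{t-k} and take expectations. With theta_0 = psi_0 = 1 and psi_j the MA(infinity) weights, this gives
  gamma(k) - sum_i phi_i gamma(k-i) = c_k,
  c_k = sigma^2 * sum_{j=k..q} theta_j psi_{j-k}   (c_k = 0 for k > q),
using gamma(-m) = gamma(m).
Pure AR (q = 0): c_0 = sigma^2 = 4, c_k = 0 for k >= 1.
Equations for k = 0 and k = 1 (AR order 1):
  gamma(0) = phi_1 gamma(1) + c_0
  gamma(1) = phi_1 gamma(0) + c_1
Substituting the second into the first: gamma(0) (1 - phi_1^2) = c_0 + phi_1 c_1, so
  gamma(0) = c_0 / (1 - phi_1^2) = 4 / (1 - (-0.207)^2) = 4 / 0.957151 = 4.179069.
  gamma(1) = phi_1 gamma(0) = (-0.207)(4.179069) = -0.865067.
Therefore gamma(1) = -0.8651 (to 4 decimal places).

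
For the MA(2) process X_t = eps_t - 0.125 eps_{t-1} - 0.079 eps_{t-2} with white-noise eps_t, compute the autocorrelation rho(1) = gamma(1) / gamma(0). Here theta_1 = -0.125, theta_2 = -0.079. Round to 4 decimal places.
\rho(1) = -0.1127

For an MA(q) process with theta_0 = 1, the autocovariance is
  gamma(k) = sigma^2 * sum_{i=0..q-k} theta_i * theta_{i+k},
and rho(k) = gamma(k) / gamma(0). Sigma^2 cancels.
  numerator   = (1)*(-0.125) + (-0.125)*(-0.079) = -0.115125.
  denominator = (1)^2 + (-0.125)^2 + (-0.079)^2 = 1.021866.
  rho(1) = -0.115125 / 1.021866 = -0.1127.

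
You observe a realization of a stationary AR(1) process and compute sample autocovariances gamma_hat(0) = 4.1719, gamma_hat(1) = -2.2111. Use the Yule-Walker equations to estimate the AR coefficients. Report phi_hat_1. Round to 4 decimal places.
\hat\phi_{1} = -0.5300

The Yule-Walker equations for an AR(p) process read, in matrix form,
  Gamma_p phi = r_p,   with   (Gamma_p)_{ij} = gamma(|i - j|),
                       (r_p)_i = gamma(i),   i,j = 1..p.
Substitute the sample gammas (Toeplitz matrix and right-hand side of size 1):
  Gamma_p = [[4.1719]]
  r_p     = [-2.2111]
With p = 1 this is the single equation gamma(0) phi_1 = gamma(1):
  phi_hat_1 = gamma(1) / gamma(0) = -2.2111 / 4.1719 = -0.5300.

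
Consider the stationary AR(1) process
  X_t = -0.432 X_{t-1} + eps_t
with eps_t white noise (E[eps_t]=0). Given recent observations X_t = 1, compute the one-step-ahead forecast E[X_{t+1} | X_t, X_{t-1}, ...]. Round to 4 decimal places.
E[X_{t+1} \mid \mathcal F_t] = -0.4320

For an AR(p) model X_t = c + sum_i phi_i X_{t-i} + eps_t, the
one-step-ahead conditional mean is
  E[X_{t+1} | X_t, ...] = c + sum_i phi_i X_{t+1-i}.
Substitute known values:
  E[X_{t+1} | ...] = (-0.432) * (1)
                   = -0.4320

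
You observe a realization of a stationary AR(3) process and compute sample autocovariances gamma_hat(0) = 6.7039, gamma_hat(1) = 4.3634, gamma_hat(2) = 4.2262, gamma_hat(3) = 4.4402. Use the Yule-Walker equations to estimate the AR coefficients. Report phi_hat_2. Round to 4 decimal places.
\hat\phi_{2} = 0.2210

The Yule-Walker equations for an AR(p) process read, in matrix form,
  Gamma_p phi = r_p,   with   (Gamma_p)_{ij} = gamma(|i - j|),
                       (r_p)_i = gamma(i),   i,j = 1..p.
Substitute the sample gammas (Toeplitz matrix and right-hand side of size 3):
  Gamma_p = [[6.7039, 4.3634, 4.2262], [4.3634, 6.7039, 4.3634], [4.2262, 4.3634, 6.7039]]
  r_p     = [4.3634, 4.2262, 4.4402]
Written out (R1..R3):
  (R1) 6.7039 phi_1 + 4.3634 phi_2 + 4.2262 phi_3 = 4.3634
  (R2) 4.3634 phi_1 + 6.7039 phi_2 + 4.3634 phi_3 = 4.2262
  (R3) 4.2262 phi_1 + 4.3634 phi_2 + 6.7039 phi_3 = 4.4402
Gaussian elimination:
  R2 <- R2 - (4.3634/6.7039) R1 = R2 - (0.650875) R1:  3.863873 phi_2 + 1.612673 phi_3 = 1.386173
  R3 <- R3 - (4.2262/6.7039) R1 = R3 - (0.630409) R1:  1.612673 phi_2 + 4.039665 phi_3 = 1.689473
  R3 <- R3 - (1.612673/3.863873) R2 = R3 - (0.417372) R2:  3.36658 phi_3 = 1.110923
Back-substitution:
  phi_hat_3 = 1.110923 / 3.36658 = 0.329986
  phi_hat_2 = (1.386173 - (1.612673)(0.329986)) / 3.863873 = 0.221025
  phi_hat_1 = (4.3634 - (4.3634)(0.221025) - (4.2262)(0.329986)) / 6.7039 = 0.298989
So phi_hat = [0.2990, 0.2210, 0.3300].
Therefore phi_hat_2 = 0.2210.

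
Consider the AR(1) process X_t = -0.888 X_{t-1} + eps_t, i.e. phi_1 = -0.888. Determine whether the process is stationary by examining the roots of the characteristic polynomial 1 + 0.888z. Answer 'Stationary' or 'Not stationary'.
\text{Stationary}

The AR(p) characteristic polynomial is P(z) = 1 + 0.888z.
Stationarity requires all roots to lie outside the unit circle, i.e. |z| > 1 for every root.
This is linear in z: 1 + (0.888) z = 0  =>  z = -1/(0.888) = -1.126126,  |z| = 1.126126.
Moduli of all roots: 1.1261.
All moduli strictly greater than 1? Yes.
Verdict: Stationary.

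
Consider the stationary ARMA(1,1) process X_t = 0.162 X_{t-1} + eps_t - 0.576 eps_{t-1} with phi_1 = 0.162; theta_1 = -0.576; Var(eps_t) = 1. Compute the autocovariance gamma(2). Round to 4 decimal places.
\gamma(2) = -0.0624

Multiply the model equation by X_{t-k} and take expectations. With theta_0 = psi_0 = 1 and psi_j the MA(infinity) weights, this gives
  gamma(k) - sum_i phi_i gamma(k-i) = c_k,
  c_k = sigma^2 * sum_{j=k..q} theta_j psi_{j-k}   (c_k = 0 for k > q),
using gamma(-m) = gamma(m).
psi-weights needed (psi_j = theta_j + sum_i phi_i psi_{j-i}):
  psi_1 = theta_1 + phi_1 = -0.576 + (0.162) = -0.414
Right-hand sides:
  c_0 = sigma^2 (1 + theta_1 psi_1) = 1 * (1 + (-0.576)(-0.414)) = 1 * 1.238464 = 1.238464
  c_1 = sigma^2 theta_1 = 1 * (-0.576) = -0.576
  c_2 = 0
Equations for k = 0 and k = 1 (AR order 1):
  gamma(0) = phi_1 gamma(1) + c_0
  gamma(1) = phi_1 gamma(0) + c_1
Substituting the second into the first: gamma(0) (1 - phi_1^2) = c_0 + phi_1 c_1, so
  gamma(0) = (c_0 + phi_1 c_1) / (1 - phi_1^2) = (1.238464 + (0.162)(-0.576)) / (1 - (0.162)^2) = 1.145152 / 0.973756 = 1.176015.
  gamma(1) = phi_1 gamma(0) + c_1 = (0.162)(1.176015) + (-0.576) = -0.385486.
For k = 2 (> q): gamma(2) = phi_1 gamma(1) = (0.162)(-0.385486) = -0.062449.
Therefore gamma(2) = -0.0624 (to 4 decimal places).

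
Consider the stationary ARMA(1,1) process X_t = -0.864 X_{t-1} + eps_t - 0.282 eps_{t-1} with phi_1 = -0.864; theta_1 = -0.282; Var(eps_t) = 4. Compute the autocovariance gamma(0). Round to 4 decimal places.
\gamma(0) = 24.7226

Multiply the model equation by X_{t-k} and take expectations. With theta_0 = psi_0 = 1 and psi_j the MA(infinity) weights, this gives
  gamma(k) - sum_i phi_i gamma(k-i) = c_k,
  c_k = sigma^2 * sum_{j=k..q} theta_j psi_{j-k}   (c_k = 0 for k > q),
using gamma(-m) = gamma(m).
psi-weights needed (psi_j = theta_j + sum_i phi_i psi_{j-i}):
  psi_1 = theta_1 + phi_1 = -0.282 + (-0.864) = -1.146
Right-hand sides:
  c_0 = sigma^2 (1 + theta_1 psi_1) = 4 * (1 + (-0.282)(-1.146)) = 4 * 1.323172 = 5.292688
  c_1 = sigma^2 theta_1 = 4 * (-0.282) = -1.128
  c_2 = 0
Equations for k = 0 and k = 1 (AR order 1):
  gamma(0) = phi_1 gamma(1) + c_0
  gamma(1) = phi_1 gamma(0) + c_1
Substituting the second into the first: gamma(0) (1 - phi_1^2) = c_0 + phi_1 c_1, so
  gamma(0) = (c_0 + phi_1 c_1) / (1 - phi_1^2) = (5.292688 + (-0.864)(-1.128)) / (1 - (-0.864)^2) = 6.26728 / 0.253504 = 24.722608.
Therefore gamma(0) = 24.7226 (to 4 decimal places).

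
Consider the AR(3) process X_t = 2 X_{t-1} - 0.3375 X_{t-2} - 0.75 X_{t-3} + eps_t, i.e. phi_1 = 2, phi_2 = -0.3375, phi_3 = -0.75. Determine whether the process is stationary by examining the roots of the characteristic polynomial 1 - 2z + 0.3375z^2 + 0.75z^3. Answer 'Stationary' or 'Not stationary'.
\text{Not stationary}

The AR(p) characteristic polynomial is P(z) = 1 - 2z + 0.3375z^2 + 0.75z^3.
Stationarity requires all roots to lie outside the unit circle, i.e. |z| > 1 for every root.
Degree 3: look for a simple real root z0 first, then factor out (1 - z/z0) and solve the remaining quadratic.
Testing z0 = 0.8: P(0.8) = 1 + (-2)(0.8) + (0.3375)(0.8)^2 + (0.75)(0.8)^3
  = 1 + (-1.6) + (0.216) + (0.384) = 0.  So z_0 = 0.8 is a root, |z_0| = 0.8.
Divide out the factor (1 - 1.25 z) = (1 - z/z0) (since 1/z0 = 1.25):
  P(z) = (1 - 1.25 z)(1 + (-0.75) z + (-0.6) z^2)
  [check: z-coef -0.75 - (1.25) = -2; z^2-coef -0.6 - (1.25)(-0.75) = 0.3375; z^3-coef -(1.25)(-0.6) = 0.75.]
Remaining roots from the quadratic factor 1 + (-0.75) z + (-0.6) z^2:
  Set 1 + (-0.75) z + (-0.6) z^2 = 0, i.e. a z^2 + b z + c = 0 with a = -0.6, b = -0.75, c = 1.
  Discriminant D = b^2 - 4ac = (-0.75)^2 - 4*(-0.6)*1 = 0.5625 - (-2.4) = 2.9625.
  D >= 0, so the roots are real: z = (-b +/- sqrt(D)) / (2a) = (0.75 +/- 1.721191) / (-1.2).
    z_1 = (0.75 + 1.721191) / (-1.2) = -2.0593,   |z_1| = 2.0593.
    z_2 = (0.75 - 1.721191) / (-1.2) = 0.8093,   |z_2| = 0.8093.
Moduli of all roots: 0.8000, 2.0593, 0.8093.
All moduli strictly greater than 1? No.
Verdict: Not stationary.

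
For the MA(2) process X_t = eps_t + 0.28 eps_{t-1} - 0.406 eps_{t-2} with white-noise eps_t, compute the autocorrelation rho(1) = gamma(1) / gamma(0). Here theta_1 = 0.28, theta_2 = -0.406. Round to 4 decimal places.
\rho(1) = 0.1338

For an MA(q) process with theta_0 = 1, the autocovariance is
  gamma(k) = sigma^2 * sum_{i=0..q-k} theta_i * theta_{i+k},
and rho(k) = gamma(k) / gamma(0). Sigma^2 cancels.
  numerator   = (1)*(0.28) + (0.28)*(-0.406) = 0.16632.
  denominator = (1)^2 + (0.28)^2 + (-0.406)^2 = 1.243236.
  rho(1) = 0.16632 / 1.243236 = 0.1338.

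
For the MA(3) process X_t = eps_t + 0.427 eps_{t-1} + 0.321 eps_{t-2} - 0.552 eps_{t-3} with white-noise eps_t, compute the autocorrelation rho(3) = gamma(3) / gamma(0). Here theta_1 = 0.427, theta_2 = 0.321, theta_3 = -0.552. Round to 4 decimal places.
\rho(3) = -0.3472

For an MA(q) process with theta_0 = 1, the autocovariance is
  gamma(k) = sigma^2 * sum_{i=0..q-k} theta_i * theta_{i+k},
and rho(k) = gamma(k) / gamma(0). Sigma^2 cancels.
  numerator   = (1)*(-0.552) = -0.552.
  denominator = (1)^2 + (0.427)^2 + (0.321)^2 + (-0.552)^2 = 1.590074.
  rho(3) = -0.552 / 1.590074 = -0.3472.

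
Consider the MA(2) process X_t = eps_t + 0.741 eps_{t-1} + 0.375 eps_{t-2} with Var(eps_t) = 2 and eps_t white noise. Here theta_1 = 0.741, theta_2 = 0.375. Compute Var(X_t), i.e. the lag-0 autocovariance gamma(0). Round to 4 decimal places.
\gamma(0) = 3.3794

For an MA(q) process X_t = eps_t + sum_i theta_i eps_{t-i} with
Var(eps_t) = sigma^2, the variance is
  gamma(0) = sigma^2 * (1 + sum_i theta_i^2).
  sum_i theta_i^2 = (0.741)^2 + (0.375)^2 = 0.549081 + 0.140625 = 0.689706.
  gamma(0) = 2 * (1 + 0.689706) = 2 * 1.689706 = 3.379412, which rounds to 3.3794.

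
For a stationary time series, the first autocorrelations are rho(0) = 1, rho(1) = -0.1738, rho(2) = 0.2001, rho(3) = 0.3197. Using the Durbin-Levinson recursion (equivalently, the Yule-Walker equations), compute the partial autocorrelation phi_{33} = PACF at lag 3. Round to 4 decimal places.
\phi_{33} = 0.4030

The PACF at lag k is phi_{kk}, the last component of the solution
to the Yule-Walker system G_k phi = r_k where
  (G_k)_{ij} = rho(|i - j|), (r_k)_i = rho(i), i,j = 1..k.
Equivalently, Durbin-Levinson gives phi_{kk} iteratively:
  phi_{11} = rho(1)
  phi_{kk} = [rho(k) - sum_{j=1..k-1} phi_{k-1,j} rho(k-j)]
            / [1 - sum_{j=1..k-1} phi_{k-1,j} rho(j)],
  phi_{k,j} = phi_{k-1,j} - phi_{kk} phi_{k-1,k-j},  j = 1..k-1.
Step k = 1:
  phi_11 = rho(1) = -0.1738.
Step k = 2:
  phi_22 = [rho(2) - phi_11 rho(1)] / [1 - phi_11 rho(1)] = [0.2001 - (-0.1738)(-0.1738)] / [1 - (-0.1738)(-0.1738)]
         = 0.16989356 / 0.96979356 = 0.175185.
  Update: phi_21 = phi_11 - phi_22 phi_11 = -0.1738 - (0.175185)(-0.1738) = -0.143353.
Step k = 3:
  phi_33 = [rho(3) - phi_21 rho(2) - phi_22 rho(1)] / [1 - phi_21 rho(1) - phi_22 rho(2)]
    numerator   = 0.3197 - (-0.143353)(0.2001) - (0.175185)(-0.1738) = 0.3788321
    denominator = 1 - (-0.143353)(-0.1738) - (0.175185)(0.2001) = 0.94003071
  phi_33 = 0.3788321 / 0.94003071 = 0.403.
Therefore phi_{33} = 0.4030.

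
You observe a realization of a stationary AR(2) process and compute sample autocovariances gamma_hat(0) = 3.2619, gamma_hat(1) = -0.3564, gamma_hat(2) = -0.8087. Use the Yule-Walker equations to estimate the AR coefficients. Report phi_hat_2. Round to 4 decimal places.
\hat\phi_{2} = -0.2630

The Yule-Walker equations for an AR(p) process read, in matrix form,
  Gamma_p phi = r_p,   with   (Gamma_p)_{ij} = gamma(|i - j|),
                       (r_p)_i = gamma(i),   i,j = 1..p.
Substitute the sample gammas (Toeplitz matrix and right-hand side of size 2):
  Gamma_p = [[3.2619, -0.3564], [-0.3564, 3.2619]]
  r_p     = [-0.3564, -0.8087]
Written out:
  3.2619 phi_1 - 0.3564 phi_2 = -0.3564
  -0.3564 phi_1 + 3.2619 phi_2 = -0.8087
Solve by Cramer's rule:
  det = gamma(0)^2 - gamma(1)^2 = (3.2619)^2 - (-0.3564)^2 = 10.63999161 - 0.12702096 = 10.51297065
  phi_hat_1 = [gamma(1) gamma(0) - gamma(1) gamma(2)] / det = [(-0.3564)(3.2619) - (-0.3564)(-0.8087)] / 10.51297065 = -1.45076184 / 10.51297065 = -0.138
  phi_hat_2 = [gamma(0) gamma(2) - gamma(1)^2] / det = [(3.2619)(-0.8087) - (-0.3564)^2] / 10.51297065 = -2.76491949 / 10.51297065 = -0.263
So phi_hat = [-0.1380, -0.2630].
Therefore phi_hat_2 = -0.2630.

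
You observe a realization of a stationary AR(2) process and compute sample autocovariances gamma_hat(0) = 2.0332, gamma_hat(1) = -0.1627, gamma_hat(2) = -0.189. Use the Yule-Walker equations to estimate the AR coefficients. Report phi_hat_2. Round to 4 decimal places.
\hat\phi_{2} = -0.1000

The Yule-Walker equations for an AR(p) process read, in matrix form,
  Gamma_p phi = r_p,   with   (Gamma_p)_{ij} = gamma(|i - j|),
                       (r_p)_i = gamma(i),   i,j = 1..p.
Substitute the sample gammas (Toeplitz matrix and right-hand side of size 2):
  Gamma_p = [[2.0332, -0.1627], [-0.1627, 2.0332]]
  r_p     = [-0.1627, -0.189]
Written out:
  2.0332 phi_1 - 0.1627 phi_2 = -0.1627
  -0.1627 phi_1 + 2.0332 phi_2 = -0.189
Solve by Cramer's rule:
  det = gamma(0)^2 - gamma(1)^2 = (2.0332)^2 - (-0.1627)^2 = 4.13390224 - 0.02647129 = 4.10743095
  phi_hat_1 = [gamma(1) gamma(0) - gamma(1) gamma(2)] / det = [(-0.1627)(2.0332) - (-0.1627)(-0.189)] / 4.10743095 = -0.36155194 / 4.10743095 = -0.088
  phi_hat_2 = [gamma(0) gamma(2) - gamma(1)^2] / det = [(2.0332)(-0.189) - (-0.1627)^2] / 4.10743095 = -0.41074609 / 4.10743095 = -0.1
So phi_hat = [-0.0880, -0.1000].
Therefore phi_hat_2 = -0.1000.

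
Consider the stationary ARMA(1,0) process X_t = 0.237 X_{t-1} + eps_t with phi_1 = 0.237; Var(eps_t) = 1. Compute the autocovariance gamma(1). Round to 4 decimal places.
\gamma(1) = 0.2511

Multiply the model equation by X_{t-k} and take expectations. With theta_0 = psi_0 = 1 and psi_j the MA(infinity) weights, this gives
  gamma(k) - sum_i phi_i gamma(k-i) = c_k,
  c_k = sigma^2 * sum_{j=k..q} theta_j psi_{j-k}   (c_k = 0 for k > q),
using gamma(-m) = gamma(m).
Pure AR (q = 0): c_0 = sigma^2 = 1, c_k = 0 for k >= 1.
Equations for k = 0 and k = 1 (AR order 1):
  gamma(0) = phi_1 gamma(1) + c_0
  gamma(1) = phi_1 gamma(0) + c_1
Substituting the second into the first: gamma(0) (1 - phi_1^2) = c_0 + phi_1 c_1, so
  gamma(0) = c_0 / (1 - phi_1^2) = 1 / (1 - (0.237)^2) = 1 / 0.943831 = 1.059512.
  gamma(1) = phi_1 gamma(0) = (0.237)(1.059512) = 0.251104.
Therefore gamma(1) = 0.2511 (to 4 decimal places).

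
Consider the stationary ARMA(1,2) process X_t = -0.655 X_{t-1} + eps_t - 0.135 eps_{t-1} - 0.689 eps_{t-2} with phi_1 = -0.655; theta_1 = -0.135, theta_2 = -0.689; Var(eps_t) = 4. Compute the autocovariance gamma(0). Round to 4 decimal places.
\gamma(0) = 6.7026

Multiply the model equation by X_{t-k} and take expectations. With theta_0 = psi_0 = 1 and psi_j the MA(infinity) weights, this gives
  gamma(k) - sum_i phi_i gamma(k-i) = c_k,
  c_k = sigma^2 * sum_{j=k..q} theta_j psi_{j-k}   (c_k = 0 for k > q),
using gamma(-m) = gamma(m).
psi-weights needed (psi_j = theta_j + sum_i phi_i psi_{j-i}):
  psi_1 = theta_1 + phi_1 = -0.135 + (-0.655) = -0.79
  psi_2 = theta_2 + phi_1 psi_1 = -0.689 + (-0.655)(-0.79) = -0.17155
Right-hand sides:
  c_0 = sigma^2 (1 + theta_1 psi_1 + theta_2 psi_2) = 4 * (1 + (-0.135)(-0.79) + (-0.689)(-0.17155)) = 4 * 1.224848 = 4.899392
  c_1 = sigma^2 (theta_1 + theta_2 psi_1) = 4 * (-0.135 + (-0.689)(-0.79)) = 1.63724
  c_2 = sigma^2 theta_2 = 4 * (-0.689) = -2.756
Equations for k = 0 and k = 1 (AR order 1):
  gamma(0) = phi_1 gamma(1) + c_0
  gamma(1) = phi_1 gamma(0) + c_1
Substituting the second into the first: gamma(0) (1 - phi_1^2) = c_0 + phi_1 c_1, so
  gamma(0) = (c_0 + phi_1 c_1) / (1 - phi_1^2) = (4.899392 + (-0.655)(1.63724)) / (1 - (-0.655)^2) = 3.827 / 0.570975 = 6.702569.
Therefore gamma(0) = 6.7026 (to 4 decimal places).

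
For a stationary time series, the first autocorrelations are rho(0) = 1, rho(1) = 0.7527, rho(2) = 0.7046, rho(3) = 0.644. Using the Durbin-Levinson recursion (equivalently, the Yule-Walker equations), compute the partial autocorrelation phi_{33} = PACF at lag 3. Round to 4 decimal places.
\phi_{33} = 0.1100

The PACF at lag k is phi_{kk}, the last component of the solution
to the Yule-Walker system G_k phi = r_k where
  (G_k)_{ij} = rho(|i - j|), (r_k)_i = rho(i), i,j = 1..k.
Equivalently, Durbin-Levinson gives phi_{kk} iteratively:
  phi_{11} = rho(1)
  phi_{kk} = [rho(k) - sum_{j=1..k-1} phi_{k-1,j} rho(k-j)]
            / [1 - sum_{j=1..k-1} phi_{k-1,j} rho(j)],
  phi_{k,j} = phi_{k-1,j} - phi_{kk} phi_{k-1,k-j},  j = 1..k-1.
Step k = 1:
  phi_11 = rho(1) = 0.7527.
Step k = 2:
  phi_22 = [rho(2) - phi_11 rho(1)] / [1 - phi_11 rho(1)] = [0.7046 - (0.7527)(0.7527)] / [1 - (0.7527)(0.7527)]
         = 0.13804271 / 0.43344271 = 0.31848.
  Update: phi_21 = phi_11 - phi_22 phi_11 = 0.7527 - (0.31848)(0.7527) = 0.51298.
Step k = 3:
  phi_33 = [rho(3) - phi_21 rho(2) - phi_22 rho(1)] / [1 - phi_21 rho(1) - phi_22 rho(2)]
    numerator   = 0.644 - (0.51298)(0.7046) - (0.31848)(0.7527) = 0.04283439
    denominator = 1 - (0.51298)(0.7527) - (0.31848)(0.7046) = 0.38947891
  phi_33 = 0.04283439 / 0.38947891 = 0.11.
Therefore phi_{33} = 0.1100.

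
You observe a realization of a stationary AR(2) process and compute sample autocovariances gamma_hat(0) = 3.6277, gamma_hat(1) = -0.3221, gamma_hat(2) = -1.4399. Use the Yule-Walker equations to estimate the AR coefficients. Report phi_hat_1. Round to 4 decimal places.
\hat\phi_{1} = -0.1250

The Yule-Walker equations for an AR(p) process read, in matrix form,
  Gamma_p phi = r_p,   with   (Gamma_p)_{ij} = gamma(|i - j|),
                       (r_p)_i = gamma(i),   i,j = 1..p.
Substitute the sample gammas (Toeplitz matrix and right-hand side of size 2):
  Gamma_p = [[3.6277, -0.3221], [-0.3221, 3.6277]]
  r_p     = [-0.3221, -1.4399]
Written out:
  3.6277 phi_1 - 0.3221 phi_2 = -0.3221
  -0.3221 phi_1 + 3.6277 phi_2 = -1.4399
Solve by Cramer's rule:
  det = gamma(0)^2 - gamma(1)^2 = (3.6277)^2 - (-0.3221)^2 = 13.16020729 - 0.10374841 = 13.05645888
  phi_hat_1 = [gamma(1) gamma(0) - gamma(1) gamma(2)] / det = [(-0.3221)(3.6277) - (-0.3221)(-1.4399)] / 13.05645888 = -1.63227396 / 13.05645888 = -0.125
  phi_hat_2 = [gamma(0) gamma(2) - gamma(1)^2] / det = [(3.6277)(-1.4399) - (-0.3221)^2] / 13.05645888 = -5.32727364 / 13.05645888 = -0.408
So phi_hat = [-0.1250, -0.4080].
Therefore phi_hat_1 = -0.1250.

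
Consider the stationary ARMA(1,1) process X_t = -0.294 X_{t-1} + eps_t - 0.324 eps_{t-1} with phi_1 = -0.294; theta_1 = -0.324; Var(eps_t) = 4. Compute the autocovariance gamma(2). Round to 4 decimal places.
\gamma(2) = 0.8713

Multiply the model equation by X_{t-k} and take expectations. With theta_0 = psi_0 = 1 and psi_j the MA(infinity) weights, this gives
  gamma(k) - sum_i phi_i gamma(k-i) = c_k,
  c_k = sigma^2 * sum_{j=k..q} theta_j psi_{j-k}   (c_k = 0 for k > q),
using gamma(-m) = gamma(m).
psi-weights needed (psi_j = theta_j + sum_i phi_i psi_{j-i}):
  psi_1 = theta_1 + phi_1 = -0.324 + (-0.294) = -0.618
Right-hand sides:
  c_0 = sigma^2 (1 + theta_1 psi_1) = 4 * (1 + (-0.324)(-0.618)) = 4 * 1.200232 = 4.800928
  c_1 = sigma^2 theta_1 = 4 * (-0.324) = -1.296
  c_2 = 0
Equations for k = 0 and k = 1 (AR order 1):
  gamma(0) = phi_1 gamma(1) + c_0
  gamma(1) = phi_1 gamma(0) + c_1
Substituting the second into the first: gamma(0) (1 - phi_1^2) = c_0 + phi_1 c_1, so
  gamma(0) = (c_0 + phi_1 c_1) / (1 - phi_1^2) = (4.800928 + (-0.294)(-1.296)) / (1 - (-0.294)^2) = 5.181952 / 0.913564 = 5.672238.
  gamma(1) = phi_1 gamma(0) + c_1 = (-0.294)(5.672238) + (-1.296) = -2.963638.
For k = 2 (> q): gamma(2) = phi_1 gamma(1) = (-0.294)(-2.963638) = 0.87131.
Therefore gamma(2) = 0.8713 (to 4 decimal places).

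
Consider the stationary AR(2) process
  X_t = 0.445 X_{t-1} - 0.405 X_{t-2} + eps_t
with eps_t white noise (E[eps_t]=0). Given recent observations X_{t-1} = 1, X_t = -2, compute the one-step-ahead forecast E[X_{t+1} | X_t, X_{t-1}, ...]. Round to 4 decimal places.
E[X_{t+1} \mid \mathcal F_t] = -1.2950

For an AR(p) model X_t = c + sum_i phi_i X_{t-i} + eps_t, the
one-step-ahead conditional mean is
  E[X_{t+1} | X_t, ...] = c + sum_i phi_i X_{t+1-i}.
Substitute known values:
  E[X_{t+1} | ...] = (0.445) * (-2) + (-0.405) * (1)
                   = -1.2950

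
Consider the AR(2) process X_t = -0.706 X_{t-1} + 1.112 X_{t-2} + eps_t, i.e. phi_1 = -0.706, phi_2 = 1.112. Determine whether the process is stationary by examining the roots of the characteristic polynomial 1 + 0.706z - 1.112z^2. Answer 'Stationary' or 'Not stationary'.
\text{Not stationary}

The AR(p) characteristic polynomial is P(z) = 1 + 0.706z - 1.112z^2.
Stationarity requires all roots to lie outside the unit circle, i.e. |z| > 1 for every root.
Set 1 + (0.706) z + (-1.112) z^2 = 0, i.e. a z^2 + b z + c = 0 with a = -1.112, b = 0.706, c = 1.
Discriminant D = b^2 - 4ac = (0.706)^2 - 4*(-1.112)*1 = 0.498436 - (-4.448) = 4.946436.
D >= 0, so the roots are real: z = (-b +/- sqrt(D)) / (2a) = (-0.706 +/- 2.224058) / (-2.224).
  z_1 = (-0.706 + 2.224058) / (-2.224) = -0.6826,   |z_1| = 0.6826.
  z_2 = (-0.706 - 2.224058) / (-2.224) = 1.3175,   |z_2| = 1.3175.
Moduli of all roots: 0.6826, 1.3175.
All moduli strictly greater than 1? No.
Verdict: Not stationary.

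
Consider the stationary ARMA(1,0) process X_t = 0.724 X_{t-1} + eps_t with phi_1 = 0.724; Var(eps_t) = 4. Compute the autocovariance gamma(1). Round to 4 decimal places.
\gamma(1) = 6.0863

Multiply the model equation by X_{t-k} and take expectations. With theta_0 = psi_0 = 1 and psi_j the MA(infinity) weights, this gives
  gamma(k) - sum_i phi_i gamma(k-i) = c_k,
  c_k = sigma^2 * sum_{j=k..q} theta_j psi_{j-k}   (c_k = 0 for k > q),
using gamma(-m) = gamma(m).
Pure AR (q = 0): c_0 = sigma^2 = 4, c_k = 0 for k >= 1.
Equations for k = 0 and k = 1 (AR order 1):
  gamma(0) = phi_1 gamma(1) + c_0
  gamma(1) = phi_1 gamma(0) + c_1
Substituting the second into the first: gamma(0) (1 - phi_1^2) = c_0 + phi_1 c_1, so
  gamma(0) = c_0 / (1 - phi_1^2) = 4 / (1 - (0.724)^2) = 4 / 0.475824 = 8.40647.
  gamma(1) = phi_1 gamma(0) = (0.724)(8.40647) = 6.086284.
Therefore gamma(1) = 6.0863 (to 4 decimal places).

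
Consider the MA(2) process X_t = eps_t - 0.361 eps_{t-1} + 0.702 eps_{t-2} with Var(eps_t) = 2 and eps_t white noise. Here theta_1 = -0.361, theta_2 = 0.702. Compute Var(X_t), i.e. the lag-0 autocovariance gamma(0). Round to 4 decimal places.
\gamma(0) = 3.2463

For an MA(q) process X_t = eps_t + sum_i theta_i eps_{t-i} with
Var(eps_t) = sigma^2, the variance is
  gamma(0) = sigma^2 * (1 + sum_i theta_i^2).
  sum_i theta_i^2 = (-0.361)^2 + (0.702)^2 = 0.130321 + 0.492804 = 0.623125.
  gamma(0) = 2 * (1 + 0.623125) = 2 * 1.623125 = 3.24625, which rounds to 3.2463.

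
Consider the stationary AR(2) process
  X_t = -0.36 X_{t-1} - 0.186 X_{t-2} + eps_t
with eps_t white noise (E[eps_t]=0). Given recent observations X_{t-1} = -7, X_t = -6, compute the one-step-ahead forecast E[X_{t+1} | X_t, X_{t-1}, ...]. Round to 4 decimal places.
E[X_{t+1} \mid \mathcal F_t] = 3.4620

For an AR(p) model X_t = c + sum_i phi_i X_{t-i} + eps_t, the
one-step-ahead conditional mean is
  E[X_{t+1} | X_t, ...] = c + sum_i phi_i X_{t+1-i}.
Substitute known values:
  E[X_{t+1} | ...] = (-0.36) * (-6) + (-0.186) * (-7)
                   = 3.4620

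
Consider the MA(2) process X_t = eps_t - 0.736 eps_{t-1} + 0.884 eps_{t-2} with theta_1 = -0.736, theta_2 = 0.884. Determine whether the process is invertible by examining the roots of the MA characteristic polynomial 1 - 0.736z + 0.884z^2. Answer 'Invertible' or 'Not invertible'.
\text{Invertible}

The MA(q) characteristic polynomial is P(z) = 1 - 0.736z + 0.884z^2.
Invertibility requires all roots to lie outside the unit circle, i.e. |z| > 1 for every root.
Set 1 + (-0.736) z + (0.884) z^2 = 0, i.e. a z^2 + b z + c = 0 with a = 0.884, b = -0.736, c = 1.
Discriminant D = b^2 - 4ac = (-0.736)^2 - 4*(0.884)*1 = 0.541696 - (3.536) = -2.994304.
D < 0, so the roots are the complex-conjugate pair z = (-b +/- i sqrt(-D)) / (2a) = 0.4163 +/- 0.9787i.
For a conjugate pair |z|^2 = z * conj(z) = (product of roots) = c/a = 1/(0.884) = 1.131222, so |z| = sqrt(1.131222) = 1.0636 for both roots.
Moduli of all roots: 1.0636, 1.0636.
All moduli strictly greater than 1? Yes.
Verdict: Invertible.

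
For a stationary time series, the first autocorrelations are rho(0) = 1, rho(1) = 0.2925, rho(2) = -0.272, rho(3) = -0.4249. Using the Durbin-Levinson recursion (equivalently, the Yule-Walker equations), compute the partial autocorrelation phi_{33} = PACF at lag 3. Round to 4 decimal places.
\phi_{33} = -0.2580

The PACF at lag k is phi_{kk}, the last component of the solution
to the Yule-Walker system G_k phi = r_k where
  (G_k)_{ij} = rho(|i - j|), (r_k)_i = rho(i), i,j = 1..k.
Equivalently, Durbin-Levinson gives phi_{kk} iteratively:
  phi_{11} = rho(1)
  phi_{kk} = [rho(k) - sum_{j=1..k-1} phi_{k-1,j} rho(k-j)]
            / [1 - sum_{j=1..k-1} phi_{k-1,j} rho(j)],
  phi_{k,j} = phi_{k-1,j} - phi_{kk} phi_{k-1,k-j},  j = 1..k-1.
Step k = 1:
  phi_11 = rho(1) = 0.2925.
Step k = 2:
  phi_22 = [rho(2) - phi_11 rho(1)] / [1 - phi_11 rho(1)] = [-0.272 - (0.2925)(0.2925)] / [1 - (0.2925)(0.2925)]
         = -0.35755625 / 0.91444375 = -0.39101.
  Update: phi_21 = phi_11 - phi_22 phi_11 = 0.2925 - (-0.39101)(0.2925) = 0.40687.
Step k = 3:
  phi_33 = [rho(3) - phi_21 rho(2) - phi_22 rho(1)] / [1 - phi_21 rho(1) - phi_22 rho(2)]
    numerator   = -0.4249 - (0.40687)(-0.272) - (-0.39101)(0.2925) = -0.19986098
    denominator = 1 - (0.40687)(0.2925) - (-0.39101)(-0.272) = 0.77463584
  phi_33 = -0.19986098 / 0.77463584 = -0.258.
Therefore phi_{33} = -0.2580.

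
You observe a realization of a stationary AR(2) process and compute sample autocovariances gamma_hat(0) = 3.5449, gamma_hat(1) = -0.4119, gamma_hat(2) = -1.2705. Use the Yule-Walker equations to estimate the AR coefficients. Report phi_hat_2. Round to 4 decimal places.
\hat\phi_{2} = -0.3770

The Yule-Walker equations for an AR(p) process read, in matrix form,
  Gamma_p phi = r_p,   with   (Gamma_p)_{ij} = gamma(|i - j|),
                       (r_p)_i = gamma(i),   i,j = 1..p.
Substitute the sample gammas (Toeplitz matrix and right-hand side of size 2):
  Gamma_p = [[3.5449, -0.4119], [-0.4119, 3.5449]]
  r_p     = [-0.4119, -1.2705]
Written out:
  3.5449 phi_1 - 0.4119 phi_2 = -0.4119
  -0.4119 phi_1 + 3.5449 phi_2 = -1.2705
Solve by Cramer's rule:
  det = gamma(0)^2 - gamma(1)^2 = (3.5449)^2 - (-0.4119)^2 = 12.56631601 - 0.16966161 = 12.3966544
  phi_hat_1 = [gamma(1) gamma(0) - gamma(1) gamma(2)] / det = [(-0.4119)(3.5449) - (-0.4119)(-1.2705)] / 12.3966544 = -1.98346326 / 12.3966544 = -0.16
  phi_hat_2 = [gamma(0) gamma(2) - gamma(1)^2] / det = [(3.5449)(-1.2705) - (-0.4119)^2] / 12.3966544 = -4.67345706 / 12.3966544 = -0.377
So phi_hat = [-0.1600, -0.3770].
Therefore phi_hat_2 = -0.3770.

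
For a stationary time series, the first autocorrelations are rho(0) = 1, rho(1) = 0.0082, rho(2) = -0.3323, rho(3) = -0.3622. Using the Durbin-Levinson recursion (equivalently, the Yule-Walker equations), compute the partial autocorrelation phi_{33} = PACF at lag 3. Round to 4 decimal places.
\phi_{33} = -0.4001

The PACF at lag k is phi_{kk}, the last component of the solution
to the Yule-Walker system G_k phi = r_k where
  (G_k)_{ij} = rho(|i - j|), (r_k)_i = rho(i), i,j = 1..k.
Equivalently, Durbin-Levinson gives phi_{kk} iteratively:
  phi_{11} = rho(1)
  phi_{kk} = [rho(k) - sum_{j=1..k-1} phi_{k-1,j} rho(k-j)]
            / [1 - sum_{j=1..k-1} phi_{k-1,j} rho(j)],
  phi_{k,j} = phi_{k-1,j} - phi_{kk} phi_{k-1,k-j},  j = 1..k-1.
Step k = 1:
  phi_11 = rho(1) = 0.0082.
Step k = 2:
  phi_22 = [rho(2) - phi_11 rho(1)] / [1 - phi_11 rho(1)] = [-0.3323 - (0.0082)(0.0082)] / [1 - (0.0082)(0.0082)]
         = -0.33236724 / 0.99993276 = -0.33239.
  Update: phi_21 = phi_11 - phi_22 phi_11 = 0.0082 - (-0.33239)(0.0082) = 0.010926.
Step k = 3:
  phi_33 = [rho(3) - phi_21 rho(2) - phi_22 rho(1)] / [1 - phi_21 rho(1) - phi_22 rho(2)]
    numerator   = -0.3622 - (0.010926)(-0.3323) - (-0.33239)(0.0082) = -0.35584383
    denominator = 1 - (0.010926)(0.0082) - (-0.33239)(-0.3323) = 0.88945735
  phi_33 = -0.35584383 / 0.88945735 = -0.4001.
Therefore phi_{33} = -0.4001.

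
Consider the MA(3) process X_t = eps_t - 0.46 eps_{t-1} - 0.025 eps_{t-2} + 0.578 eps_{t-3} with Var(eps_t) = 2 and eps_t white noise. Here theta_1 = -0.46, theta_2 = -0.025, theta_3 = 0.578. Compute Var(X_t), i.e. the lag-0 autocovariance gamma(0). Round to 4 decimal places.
\gamma(0) = 3.0926

For an MA(q) process X_t = eps_t + sum_i theta_i eps_{t-i} with
Var(eps_t) = sigma^2, the variance is
  gamma(0) = sigma^2 * (1 + sum_i theta_i^2).
  sum_i theta_i^2 = (-0.46)^2 + (-0.025)^2 + (0.578)^2 = 0.2116 + 0.000625 + 0.334084 = 0.546309.
  gamma(0) = 2 * (1 + 0.546309) = 2 * 1.546309 = 3.092618, which rounds to 3.0926.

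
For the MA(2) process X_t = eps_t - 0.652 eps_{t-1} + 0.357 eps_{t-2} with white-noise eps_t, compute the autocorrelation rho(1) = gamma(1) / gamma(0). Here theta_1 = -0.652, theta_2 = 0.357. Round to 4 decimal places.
\rho(1) = -0.5699

For an MA(q) process with theta_0 = 1, the autocovariance is
  gamma(k) = sigma^2 * sum_{i=0..q-k} theta_i * theta_{i+k},
and rho(k) = gamma(k) / gamma(0). Sigma^2 cancels.
  numerator   = (1)*(-0.652) + (-0.652)*(0.357) = -0.884764.
  denominator = (1)^2 + (-0.652)^2 + (0.357)^2 = 1.552553.
  rho(1) = -0.884764 / 1.552553 = -0.5699.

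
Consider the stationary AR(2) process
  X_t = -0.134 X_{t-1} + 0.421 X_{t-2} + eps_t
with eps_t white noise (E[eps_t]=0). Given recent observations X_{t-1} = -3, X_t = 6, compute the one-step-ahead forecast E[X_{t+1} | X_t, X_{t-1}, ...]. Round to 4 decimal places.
E[X_{t+1} \mid \mathcal F_t] = -2.0670

For an AR(p) model X_t = c + sum_i phi_i X_{t-i} + eps_t, the
one-step-ahead conditional mean is
  E[X_{t+1} | X_t, ...] = c + sum_i phi_i X_{t+1-i}.
Substitute known values:
  E[X_{t+1} | ...] = (-0.134) * (6) + (0.421) * (-3)
                   = -2.0670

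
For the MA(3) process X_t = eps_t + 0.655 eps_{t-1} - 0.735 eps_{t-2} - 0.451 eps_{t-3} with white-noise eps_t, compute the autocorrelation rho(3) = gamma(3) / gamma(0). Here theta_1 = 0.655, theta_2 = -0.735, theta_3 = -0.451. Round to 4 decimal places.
\rho(3) = -0.2076

For an MA(q) process with theta_0 = 1, the autocovariance is
  gamma(k) = sigma^2 * sum_{i=0..q-k} theta_i * theta_{i+k},
and rho(k) = gamma(k) / gamma(0). Sigma^2 cancels.
  numerator   = (1)*(-0.451) = -0.451.
  denominator = (1)^2 + (0.655)^2 + (-0.735)^2 + (-0.451)^2 = 2.172651.
  rho(3) = -0.451 / 2.172651 = -0.2076.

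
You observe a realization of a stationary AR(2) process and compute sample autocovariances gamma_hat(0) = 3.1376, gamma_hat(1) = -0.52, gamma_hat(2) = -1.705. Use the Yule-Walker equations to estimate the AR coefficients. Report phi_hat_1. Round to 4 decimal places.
\hat\phi_{1} = -0.2630

The Yule-Walker equations for an AR(p) process read, in matrix form,
  Gamma_p phi = r_p,   with   (Gamma_p)_{ij} = gamma(|i - j|),
                       (r_p)_i = gamma(i),   i,j = 1..p.
Substitute the sample gammas (Toeplitz matrix and right-hand side of size 2):
  Gamma_p = [[3.1376, -0.52], [-0.52, 3.1376]]
  r_p     = [-0.52, -1.705]
Written out:
  3.1376 phi_1 - 0.52 phi_2 = -0.52
  -0.52 phi_1 + 3.1376 phi_2 = -1.705
Solve by Cramer's rule:
  det = gamma(0)^2 - gamma(1)^2 = (3.1376)^2 - (-0.52)^2 = 9.84453376 - 0.2704 = 9.57413376
  phi_hat_1 = [gamma(1) gamma(0) - gamma(1) gamma(2)] / det = [(-0.52)(3.1376) - (-0.52)(-1.705)] / 9.57413376 = -2.518152 / 9.57413376 = -0.263
  phi_hat_2 = [gamma(0) gamma(2) - gamma(1)^2] / det = [(3.1376)(-1.705) - (-0.52)^2] / 9.57413376 = -5.620008 / 9.57413376 = -0.587
So phi_hat = [-0.2630, -0.5870].
Therefore phi_hat_1 = -0.2630.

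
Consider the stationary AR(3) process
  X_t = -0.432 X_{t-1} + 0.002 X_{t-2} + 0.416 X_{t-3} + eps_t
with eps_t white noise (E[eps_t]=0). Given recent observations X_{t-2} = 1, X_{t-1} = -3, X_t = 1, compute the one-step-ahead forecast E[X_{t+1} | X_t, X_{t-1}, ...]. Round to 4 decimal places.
E[X_{t+1} \mid \mathcal F_t] = -0.0220

For an AR(p) model X_t = c + sum_i phi_i X_{t-i} + eps_t, the
one-step-ahead conditional mean is
  E[X_{t+1} | X_t, ...] = c + sum_i phi_i X_{t+1-i}.
Substitute known values:
  E[X_{t+1} | ...] = (-0.432) * (1) + (0.002) * (-3) + (0.416) * (1)
                   = -0.0220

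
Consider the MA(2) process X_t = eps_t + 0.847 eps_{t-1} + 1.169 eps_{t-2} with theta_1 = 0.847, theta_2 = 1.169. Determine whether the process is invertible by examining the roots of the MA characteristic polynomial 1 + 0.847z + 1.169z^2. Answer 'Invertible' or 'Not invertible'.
\text{Not invertible}

The MA(q) characteristic polynomial is P(z) = 1 + 0.847z + 1.169z^2.
Invertibility requires all roots to lie outside the unit circle, i.e. |z| > 1 for every root.
Set 1 + (0.847) z + (1.169) z^2 = 0, i.e. a z^2 + b z + c = 0 with a = 1.169, b = 0.847, c = 1.
Discriminant D = b^2 - 4ac = (0.847)^2 - 4*(1.169)*1 = 0.717409 - (4.676) = -3.958591.
D < 0, so the roots are the complex-conjugate pair z = (-b +/- i sqrt(-D)) / (2a) = -0.3623 +/- 0.851i.
For a conjugate pair |z|^2 = z * conj(z) = (product of roots) = c/a = 1/(1.169) = 0.855432, so |z| = sqrt(0.855432) = 0.9249 for both roots.
Moduli of all roots: 0.9249, 0.9249.
All moduli strictly greater than 1? No.
Verdict: Not invertible.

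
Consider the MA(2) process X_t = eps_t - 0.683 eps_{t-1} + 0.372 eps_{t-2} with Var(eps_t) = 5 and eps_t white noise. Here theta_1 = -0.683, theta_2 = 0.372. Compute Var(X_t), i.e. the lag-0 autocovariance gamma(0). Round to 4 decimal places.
\gamma(0) = 8.0244

For an MA(q) process X_t = eps_t + sum_i theta_i eps_{t-i} with
Var(eps_t) = sigma^2, the variance is
  gamma(0) = sigma^2 * (1 + sum_i theta_i^2).
  sum_i theta_i^2 = (-0.683)^2 + (0.372)^2 = 0.466489 + 0.138384 = 0.604873.
  gamma(0) = 5 * (1 + 0.604873) = 5 * 1.604873 = 8.024365, which rounds to 8.0244.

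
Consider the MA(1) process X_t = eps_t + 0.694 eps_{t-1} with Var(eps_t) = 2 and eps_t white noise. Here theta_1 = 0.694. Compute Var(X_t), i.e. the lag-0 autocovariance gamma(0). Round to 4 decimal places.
\gamma(0) = 2.9633

For an MA(q) process X_t = eps_t + sum_i theta_i eps_{t-i} with
Var(eps_t) = sigma^2, the variance is
  gamma(0) = sigma^2 * (1 + sum_i theta_i^2).
  sum_i theta_i^2 = (0.694)^2 = 0.481636.
  gamma(0) = 2 * (1 + 0.481636) = 2 * 1.481636 = 2.963272, which rounds to 2.9633.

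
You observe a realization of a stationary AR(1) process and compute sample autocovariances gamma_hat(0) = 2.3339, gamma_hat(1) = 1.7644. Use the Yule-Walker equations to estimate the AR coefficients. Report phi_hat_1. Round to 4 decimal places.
\hat\phi_{1} = 0.7560

The Yule-Walker equations for an AR(p) process read, in matrix form,
  Gamma_p phi = r_p,   with   (Gamma_p)_{ij} = gamma(|i - j|),
                       (r_p)_i = gamma(i),   i,j = 1..p.
Substitute the sample gammas (Toeplitz matrix and right-hand side of size 1):
  Gamma_p = [[2.3339]]
  r_p     = [1.7644]
With p = 1 this is the single equation gamma(0) phi_1 = gamma(1):
  phi_hat_1 = gamma(1) / gamma(0) = 1.7644 / 2.3339 = 0.7560.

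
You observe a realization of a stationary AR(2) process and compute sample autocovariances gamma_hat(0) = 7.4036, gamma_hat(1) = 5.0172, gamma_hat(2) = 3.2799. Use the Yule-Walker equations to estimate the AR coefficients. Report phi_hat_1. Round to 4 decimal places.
\hat\phi_{1} = 0.6980

The Yule-Walker equations for an AR(p) process read, in matrix form,
  Gamma_p phi = r_p,   with   (Gamma_p)_{ij} = gamma(|i - j|),
                       (r_p)_i = gamma(i),   i,j = 1..p.
Substitute the sample gammas (Toeplitz matrix and right-hand side of size 2):
  Gamma_p = [[7.4036, 5.0172], [5.0172, 7.4036]]
  r_p     = [5.0172, 3.2799]
Written out:
  7.4036 phi_1 + 5.0172 phi_2 = 5.0172
  5.0172 phi_1 + 7.4036 phi_2 = 3.2799
Solve by Cramer's rule:
  det = gamma(0)^2 - gamma(1)^2 = (7.4036)^2 - (5.0172)^2 = 54.81329296 - 25.17229584 = 29.64099712
  phi_hat_1 = [gamma(1) gamma(0) - gamma(1) gamma(2)] / det = [(5.0172)(7.4036) - (5.0172)(3.2799)] / 29.64099712 = 20.68942764 / 29.64099712 = 0.698
  phi_hat_2 = [gamma(0) gamma(2) - gamma(1)^2] / det = [(7.4036)(3.2799) - (5.0172)^2] / 29.64099712 = -0.8892282 / 29.64099712 = -0.03
So phi_hat = [0.6980, -0.0300].
Therefore phi_hat_1 = 0.6980.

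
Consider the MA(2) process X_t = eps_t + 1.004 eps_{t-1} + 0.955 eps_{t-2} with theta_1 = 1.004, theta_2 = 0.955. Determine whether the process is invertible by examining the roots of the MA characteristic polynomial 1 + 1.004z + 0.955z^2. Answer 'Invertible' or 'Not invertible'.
\text{Invertible}

The MA(q) characteristic polynomial is P(z) = 1 + 1.004z + 0.955z^2.
Invertibility requires all roots to lie outside the unit circle, i.e. |z| > 1 for every root.
Set 1 + (1.004) z + (0.955) z^2 = 0, i.e. a z^2 + b z + c = 0 with a = 0.955, b = 1.004, c = 1.
Discriminant D = b^2 - 4ac = (1.004)^2 - 4*(0.955)*1 = 1.008016 - (3.82) = -2.811984.
D < 0, so the roots are the complex-conjugate pair z = (-b +/- i sqrt(-D)) / (2a) = -0.5257 +/- 0.878i.
For a conjugate pair |z|^2 = z * conj(z) = (product of roots) = c/a = 1/(0.955) = 1.04712, so |z| = sqrt(1.04712) = 1.0233 for both roots.
Moduli of all roots: 1.0233, 1.0233.
All moduli strictly greater than 1? Yes.
Verdict: Invertible.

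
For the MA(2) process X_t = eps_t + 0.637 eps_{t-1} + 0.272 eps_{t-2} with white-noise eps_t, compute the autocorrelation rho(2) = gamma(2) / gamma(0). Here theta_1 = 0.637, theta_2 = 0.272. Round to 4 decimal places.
\rho(2) = 0.1838

For an MA(q) process with theta_0 = 1, the autocovariance is
  gamma(k) = sigma^2 * sum_{i=0..q-k} theta_i * theta_{i+k},
and rho(k) = gamma(k) / gamma(0). Sigma^2 cancels.
  numerator   = (1)*(0.272) = 0.272.
  denominator = (1)^2 + (0.637)^2 + (0.272)^2 = 1.479753.
  rho(2) = 0.272 / 1.479753 = 0.1838.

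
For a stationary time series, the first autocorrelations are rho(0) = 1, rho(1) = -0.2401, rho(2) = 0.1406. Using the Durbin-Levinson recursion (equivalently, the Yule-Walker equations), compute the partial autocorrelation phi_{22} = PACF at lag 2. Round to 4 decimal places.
\phi_{22} = 0.0880

The PACF at lag k is phi_{kk}, the last component of the solution
to the Yule-Walker system G_k phi = r_k where
  (G_k)_{ij} = rho(|i - j|), (r_k)_i = rho(i), i,j = 1..k.
Equivalently, Durbin-Levinson gives phi_{kk} iteratively:
  phi_{11} = rho(1)
  phi_{kk} = [rho(k) - sum_{j=1..k-1} phi_{k-1,j} rho(k-j)]
            / [1 - sum_{j=1..k-1} phi_{k-1,j} rho(j)],
  phi_{k,j} = phi_{k-1,j} - phi_{kk} phi_{k-1,k-j},  j = 1..k-1.
Step k = 1:
  phi_11 = rho(1) = -0.2401.
Step k = 2:
  phi_22 = [rho(2) - phi_11 rho(1)] / [1 - phi_11 rho(1)] = [0.1406 - (-0.2401)(-0.2401)] / [1 - (-0.2401)(-0.2401)]
         = 0.08295199 / 0.94235199 = 0.088.
Therefore phi_{22} = 0.0880.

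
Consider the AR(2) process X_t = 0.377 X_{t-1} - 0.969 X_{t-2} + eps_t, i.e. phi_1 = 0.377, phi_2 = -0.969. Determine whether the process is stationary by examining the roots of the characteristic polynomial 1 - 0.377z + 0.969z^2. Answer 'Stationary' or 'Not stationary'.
\text{Stationary}

The AR(p) characteristic polynomial is P(z) = 1 - 0.377z + 0.969z^2.
Stationarity requires all roots to lie outside the unit circle, i.e. |z| > 1 for every root.
Set 1 + (-0.377) z + (0.969) z^2 = 0, i.e. a z^2 + b z + c = 0 with a = 0.969, b = -0.377, c = 1.
Discriminant D = b^2 - 4ac = (-0.377)^2 - 4*(0.969)*1 = 0.142129 - (3.876) = -3.733871.
D < 0, so the roots are the complex-conjugate pair z = (-b +/- i sqrt(-D)) / (2a) = 0.1945 +/- 0.9971i.
For a conjugate pair |z|^2 = z * conj(z) = (product of roots) = c/a = 1/(0.969) = 1.031992, so |z| = sqrt(1.031992) = 1.0159 for both roots.
Moduli of all roots: 1.0159, 1.0159.
All moduli strictly greater than 1? Yes.
Verdict: Stationary.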